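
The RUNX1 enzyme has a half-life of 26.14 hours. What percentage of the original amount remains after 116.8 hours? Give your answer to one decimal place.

n = 116.8/26.14 ≈ 4.4682 half-lives.
Fraction remaining = (1/2)^4.4682 ≈ 0.045178, i.e. 4.5178%.

4.5%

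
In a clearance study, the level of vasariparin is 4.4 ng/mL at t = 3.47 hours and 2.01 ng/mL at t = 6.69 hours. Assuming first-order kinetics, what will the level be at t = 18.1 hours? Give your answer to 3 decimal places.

Over Δt = 6.69 − 3.47 = 3.22 hours, the level fell by a factor of 4.4/2.01 ≈ 2.1891.
n = log₂(2.1891) ≈ 1.1303 half-lives, so t½ = 3.22/1.1303 ≈ 2.8488 hours.
From t = 6.69 to t = 18.1: 2.01 × (1/2)^((18.1−6.69)/2.8488) ≈ 0.12517 ng/mL.

0.125 ng/mL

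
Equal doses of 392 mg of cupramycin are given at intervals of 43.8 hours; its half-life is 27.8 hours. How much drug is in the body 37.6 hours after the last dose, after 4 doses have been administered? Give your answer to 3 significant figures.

The 4 doses were given 169, 125.2, 81.4, 37.6 hours ago.
Total = 392·(1/2)^(169/27.8) + 392·(1/2)^(125.2/27.8) + 392·(1/2)^(81.4/27.8) + 392·(1/2)^(37.6/27.8)
      = 5.7981 + 17.281 + 51.505 + 153.51 ≈ 228.09 mg.

228 mg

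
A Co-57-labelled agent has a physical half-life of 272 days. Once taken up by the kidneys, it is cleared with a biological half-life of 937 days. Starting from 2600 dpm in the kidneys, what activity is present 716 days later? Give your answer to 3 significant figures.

247 dpm

1/t_eff = 1/t_phys + 1/t_biol = 1/272 + 1/937 = 0.0047437 per day.
t_eff = 272 × 937 / (272 + 937) ≈ 210.81 days.
Remaining = 2600 × (1/2)^(716/210.81) = 2600 × (1/2)^3.3965 ≈ 246.9 dpm.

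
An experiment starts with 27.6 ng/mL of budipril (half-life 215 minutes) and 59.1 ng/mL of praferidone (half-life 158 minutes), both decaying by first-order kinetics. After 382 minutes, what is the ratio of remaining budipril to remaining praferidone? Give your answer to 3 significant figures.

budipril: 27.6 × (1/2)^(382/215) = 27.6 × (1/2)^1.7767 ≈ 8.0548 ng/mL.
praferidone: 59.1 × (1/2)^(382/158) = 59.1 × (1/2)^2.4177 ≈ 11.061 ng/mL.
Ratio ≈ 8.0548 / 11.061 ≈ 0.72824.

0.728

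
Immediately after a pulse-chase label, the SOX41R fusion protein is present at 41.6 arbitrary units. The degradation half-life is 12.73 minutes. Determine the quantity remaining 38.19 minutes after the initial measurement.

Elapsed time is 3 half-lives (38.19/12.73).
Each half-life halves the amount: 41.6 × (1/2)^3 = 41.6/8 = 5.2 arbitrary units.

5.2 arbitrary units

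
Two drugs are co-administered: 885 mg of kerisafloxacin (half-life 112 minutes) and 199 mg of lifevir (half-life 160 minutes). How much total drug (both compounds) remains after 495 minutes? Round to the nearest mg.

kerisafloxacin: 885 × (1/2)^(495/112) = 885 × (1/2)^4.4196 ≈ 41.352 mg.
lifevir: 199 × (1/2)^(495/160) = 199 × (1/2)^3.0938 ≈ 23.31 mg.
Total = 41.352 + 23.31 ≈ 64.662 mg.

65 mg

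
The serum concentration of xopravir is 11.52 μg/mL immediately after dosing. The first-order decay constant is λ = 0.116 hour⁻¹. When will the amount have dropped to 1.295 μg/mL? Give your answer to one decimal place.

18.8 hours

t½ = ln 2 / λ = 0.69315 / 0.116 ≈ 5.9754 hours.
Fraction remaining = 1.295/11.52 ≈ 0.11241.
n = log₂(11.52/1.295) = ln(8.8958)/ln 2 ≈ 3.1531 half-lives.
t = n × t½ = 3.1531 × 5.9754 ≈ 18.841 hours.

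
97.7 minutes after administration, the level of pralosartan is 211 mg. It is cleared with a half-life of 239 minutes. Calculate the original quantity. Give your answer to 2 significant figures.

Number of half-lives elapsed: n = 97.7/239 ≈ 0.40879.
A₀ = A × 2^n = 211 × 2^0.40879 = 211 × 1.3276 ≈ 280.12 mg.

280 mg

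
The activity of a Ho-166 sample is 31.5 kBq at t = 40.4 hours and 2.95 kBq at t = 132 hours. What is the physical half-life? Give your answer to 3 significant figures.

Over Δt = 132 − 40.4 = 91.6 hours, the level fell by a factor of 31.5/2.95 ≈ 10.678.
n = log₂(10.678) ≈ 3.4166 half-lives, so t½ = 91.6/3.4166 ≈ 26.811 hours.

26.8 hours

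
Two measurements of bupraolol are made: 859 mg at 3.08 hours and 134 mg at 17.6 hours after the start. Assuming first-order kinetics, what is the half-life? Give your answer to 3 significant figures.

Over Δt = 17.6 − 3.08 = 14.52 hours, the level fell by a factor of 859/134 ≈ 6.4104.
n = log₂(6.4104) ≈ 2.6804 half-lives, so t½ = 14.52/2.6804 ≈ 5.4171 hours.

5.42 hours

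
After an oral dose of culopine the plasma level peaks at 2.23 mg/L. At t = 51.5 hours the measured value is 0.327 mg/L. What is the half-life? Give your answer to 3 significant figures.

18.6 hours

A/A₀ = 0.327/2.23 ≈ 0.14664.
n = log₂(6.8196) ≈ 2.7697 half-lives elapsed in 51.5 hours.
t½ = 51.5/2.7697 ≈ 18.594 hours.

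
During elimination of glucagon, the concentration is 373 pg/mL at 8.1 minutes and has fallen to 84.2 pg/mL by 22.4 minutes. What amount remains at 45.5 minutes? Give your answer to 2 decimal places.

Over Δt = 22.4 − 8.1 = 14.3 minutes, the level fell by a factor of 373/84.2 ≈ 4.4299.
n = log₂(4.4299) ≈ 2.1473 half-lives, so t½ = 14.3/2.1473 ≈ 6.6596 minutes.
From t = 22.4 to t = 45.5: 84.2 × (1/2)^((45.5−22.4)/6.6596) ≈ 7.6056 pg/mL.

7.61 pg/mL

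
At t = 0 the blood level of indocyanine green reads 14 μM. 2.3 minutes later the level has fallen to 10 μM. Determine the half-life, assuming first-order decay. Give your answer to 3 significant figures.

4.74 minutes

A/A₀ = 10/14 ≈ 0.71429.
n = log₂(1.4) ≈ 0.48543 half-lives elapsed in 2.3 minutes.
t½ = 2.3/0.48543 ≈ 4.7381 minutes.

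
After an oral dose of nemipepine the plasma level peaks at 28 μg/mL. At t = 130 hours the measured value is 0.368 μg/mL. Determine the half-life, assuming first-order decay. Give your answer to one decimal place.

20.8 hours

A/A₀ = 0.368/28 ≈ 0.013143.
n = log₂(76.087) ≈ 6.2496 half-lives elapsed in 130 hours.
t½ = 130/6.2496 ≈ 20.801 hours.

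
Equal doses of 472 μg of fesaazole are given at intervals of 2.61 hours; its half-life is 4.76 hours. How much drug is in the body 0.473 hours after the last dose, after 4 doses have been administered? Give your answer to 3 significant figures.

1090 μg

The 4 doses were given 8.303, 5.693, 3.083, 0.473 hours ago.
Total = 472·(1/2)^(8.303/4.76) + 472·(1/2)^(5.693/4.76) + 472·(1/2)^(3.083/4.76) + 472·(1/2)^(0.473/4.76)
      = 140.88 + 206.02 + 301.28 + 440.58 ≈ 1088.8 μg.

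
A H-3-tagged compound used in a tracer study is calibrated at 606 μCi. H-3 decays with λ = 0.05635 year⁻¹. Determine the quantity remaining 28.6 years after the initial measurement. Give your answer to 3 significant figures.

t½ = ln 2 / λ = 0.69315 / 0.05635 ≈ 12.301 years.
Number of half-lives: n = 28.6/12.301 ≈ 2.3251.
Remaining = 606 × (1/2)^2.3251 = 606 × 0.19957 ≈ 120.94 μCi.

121 μCi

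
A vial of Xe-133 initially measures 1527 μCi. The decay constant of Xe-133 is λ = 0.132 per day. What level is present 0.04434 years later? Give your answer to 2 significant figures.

t½ = ln 2 / λ = 0.69315 / 0.132 ≈ 5.2511 days.
Convert the elapsed time: 0.04434 years = 16.1841 days.
Number of half-lives: n = 16.1841/5.2511 ≈ 3.082.
Remaining = 1527 × (1/2)^3.082 = 1527 × 0.11809 ≈ 180.32 μCi.

180 μCi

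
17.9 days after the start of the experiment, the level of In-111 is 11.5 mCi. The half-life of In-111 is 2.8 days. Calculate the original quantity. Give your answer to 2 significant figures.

970 mCi

Number of half-lives elapsed: n = 17.9/2.8 ≈ 6.3929.
A₀ = A × 2^n = 11.5 × 2^6.3929 = 11.5 × 84.031 ≈ 966.36 mCi.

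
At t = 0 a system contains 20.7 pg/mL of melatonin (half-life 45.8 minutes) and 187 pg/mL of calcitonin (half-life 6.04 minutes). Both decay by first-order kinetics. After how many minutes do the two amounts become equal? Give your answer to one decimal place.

Set 20.7·(1/2)^(t/45.8) = 187·(1/2)^(t/6.04).
Taking log₂: log₂(20.7/187) = t·(1/45.8 − 1/6.04).
log₂(0.1107) = -3.1753; 1/45.8 − 1/6.04 = -0.14373.
t = -3.1753 / -0.14373 ≈ 22.093 minutes.

22.1 minutes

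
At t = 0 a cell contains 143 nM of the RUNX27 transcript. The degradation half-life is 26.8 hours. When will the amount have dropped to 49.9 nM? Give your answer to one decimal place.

Fraction remaining = 49.9/143 ≈ 0.34895.
n = log₂(143/49.9) = ln(2.8657)/ln 2 ≈ 1.5189 half-lives.
t = n × t½ = 1.5189 × 26.8 ≈ 40.707 hours.

40.7 hours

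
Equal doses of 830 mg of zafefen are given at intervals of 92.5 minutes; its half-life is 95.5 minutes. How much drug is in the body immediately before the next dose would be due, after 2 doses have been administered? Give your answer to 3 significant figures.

641 mg

The 2 doses were given 185, 92.5 minutes ago.
Total = 830·(1/2)^(185/95.5) + 830·(1/2)^(92.5/95.5)
      = 216.74 + 424.14 ≈ 640.87 mg.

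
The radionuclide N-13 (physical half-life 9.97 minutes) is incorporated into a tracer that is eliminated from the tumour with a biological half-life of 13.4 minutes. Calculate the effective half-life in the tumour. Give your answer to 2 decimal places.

5.72 minutes

1/t_eff = 1/t_phys + 1/t_biol = 1/9.97 + 1/13.4 = 0.17493 per minute.
t_eff = 9.97 × 13.4 / (9.97 + 13.4) ≈ 5.7166 minutes.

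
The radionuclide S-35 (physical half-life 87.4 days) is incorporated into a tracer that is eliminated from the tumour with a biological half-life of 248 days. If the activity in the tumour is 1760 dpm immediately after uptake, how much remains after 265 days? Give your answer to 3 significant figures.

103 dpm

1/t_eff = 1/t_phys + 1/t_biol = 1/87.4 + 1/248 = 0.015474 per day.
t_eff = 87.4 × 248 / (87.4 + 248) ≈ 64.625 days.
Remaining = 1760 × (1/2)^(265/64.625) = 1760 × (1/2)^4.1006 ≈ 102.59 dpm.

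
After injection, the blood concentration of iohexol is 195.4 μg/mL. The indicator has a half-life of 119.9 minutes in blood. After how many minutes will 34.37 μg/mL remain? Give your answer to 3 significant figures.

301 minutes

Fraction remaining = 34.37/195.4 ≈ 0.1759.
n = log₂(195.4/34.37) = ln(5.6852)/ln 2 ≈ 2.5072 half-lives.
t = n × t½ = 2.5072 × 119.9 ≈ 300.61 minutes.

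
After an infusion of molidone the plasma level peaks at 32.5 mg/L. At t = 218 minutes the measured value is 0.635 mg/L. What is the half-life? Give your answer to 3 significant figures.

A/A₀ = 0.635/32.5 ≈ 0.019538.
n = log₂(51.181) ≈ 5.6775 half-lives elapsed in 218 minutes.
t½ = 218/5.6775 ≈ 38.397 minutes.

38.4 minutes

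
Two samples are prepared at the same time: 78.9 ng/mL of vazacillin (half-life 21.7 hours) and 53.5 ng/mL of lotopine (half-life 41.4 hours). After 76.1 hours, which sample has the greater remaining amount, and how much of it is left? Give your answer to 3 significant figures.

lotopine, 15.0 ng/mL

vazacillin: 78.9 × (1/2)^3.5069 ≈ 6.9405 ng/mL.
lotopine: 53.5 × (1/2)^1.8382 ≈ 14.963 ng/mL.
Lotopine has more remaining, at ≈ 14.963 ng/mL.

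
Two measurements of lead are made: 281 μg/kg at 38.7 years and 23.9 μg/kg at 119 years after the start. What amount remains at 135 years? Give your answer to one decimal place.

Over Δt = 119 − 38.7 = 80.3 years, the level fell by a factor of 281/23.9 ≈ 11.757.
n = log₂(11.757) ≈ 3.5555 half-lives, so t½ = 80.3/3.5555 ≈ 22.585 years.
From t = 119 to t = 135: 23.9 × (1/2)^((135−119)/22.585) ≈ 14.626 μg/kg.

14.6 μg/kg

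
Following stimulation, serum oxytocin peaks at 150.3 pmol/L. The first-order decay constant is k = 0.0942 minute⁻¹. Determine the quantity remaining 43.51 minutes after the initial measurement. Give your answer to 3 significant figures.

2.49 pmol/L

t½ = ln 2 / k = 0.69315 / 0.0942 ≈ 7.3583 minutes.
Number of half-lives: n = 43.51/7.3583 ≈ 5.9131.
Remaining = 150.3 × (1/2)^5.9131 = 150.3 × 0.016595 ≈ 2.4943 pmol/L.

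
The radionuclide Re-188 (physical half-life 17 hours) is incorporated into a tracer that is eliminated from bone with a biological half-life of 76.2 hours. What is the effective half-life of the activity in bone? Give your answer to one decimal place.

13.9 hours

1/t_eff = 1/t_phys + 1/t_biol = 1/17 + 1/76.2 = 0.071947 per hour.
t_eff = 17 × 76.2 / (17 + 76.2) ≈ 13.899 hours.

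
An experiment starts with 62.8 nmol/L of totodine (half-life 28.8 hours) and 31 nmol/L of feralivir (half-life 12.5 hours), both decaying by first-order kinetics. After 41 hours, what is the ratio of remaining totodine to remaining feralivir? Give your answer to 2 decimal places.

totodine: 62.8 × (1/2)^(41/28.8) = 62.8 × (1/2)^1.4236 ≈ 23.41 nmol/L.
feralivir: 31 × (1/2)^(41/12.5) = 31 × (1/2)^3.28 ≈ 3.1914 nmol/L.
Ratio ≈ 23.41 / 3.1914 ≈ 7.3354.

7.34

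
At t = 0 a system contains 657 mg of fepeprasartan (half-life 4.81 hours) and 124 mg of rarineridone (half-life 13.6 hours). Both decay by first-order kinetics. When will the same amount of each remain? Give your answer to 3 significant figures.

Set 657·(1/2)^(t/4.81) = 124·(1/2)^(t/13.6).
Taking log₂: log₂(657/124) = t·(1/4.81 − 1/13.6).
log₂(5.2984) = 2.4056; 1/4.81 − 1/13.6 = 0.13437.
t = 2.4056 / 0.13437 ≈ 17.902 hours.

17.9 hours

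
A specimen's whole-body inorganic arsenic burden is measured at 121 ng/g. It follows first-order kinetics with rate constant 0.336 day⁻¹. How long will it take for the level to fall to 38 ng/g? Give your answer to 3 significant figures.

t½ = ln 2 / k = 0.69315 / 0.336 ≈ 2.0629 days.
Fraction remaining = 38/121 ≈ 0.31405.
n = log₂(121/38) = ln(3.1842)/ln 2 ≈ 1.6709 half-lives.
t = n × t½ = 1.6709 × 2.0629 ≈ 3.447 days.

3.45 days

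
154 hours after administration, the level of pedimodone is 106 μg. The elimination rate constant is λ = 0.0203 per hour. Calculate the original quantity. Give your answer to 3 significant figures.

t½ = ln 2 / λ = 0.69315 / 0.0203 ≈ 34.145 hours.
Number of half-lives elapsed: n = 154/34.145 ≈ 4.5102.
A₀ = A × 2^n = 106 × 2^4.5102 = 106 × 22.787 ≈ 2415.4 μg.

2420 μg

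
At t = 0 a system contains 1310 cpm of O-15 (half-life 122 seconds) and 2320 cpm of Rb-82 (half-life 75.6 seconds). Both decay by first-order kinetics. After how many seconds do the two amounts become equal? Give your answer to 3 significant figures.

Set 1310·(1/2)^(t/122) = 2320·(1/2)^(t/75.6).
Taking log₂: log₂(1310/2320) = t·(1/122 − 1/75.6).
log₂(0.56466) = -0.82456; 1/122 − 1/75.6 = -0.0050308.
t = -0.82456 / -0.0050308 ≈ 163.9 seconds.

164 seconds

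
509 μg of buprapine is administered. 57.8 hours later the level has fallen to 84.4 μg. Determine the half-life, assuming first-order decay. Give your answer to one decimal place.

A/A₀ = 84.4/509 ≈ 0.16582.
n = log₂(6.0308) ≈ 2.5924 half-lives elapsed in 57.8 hours.
t½ = 57.8/2.5924 ≈ 22.296 hours.

22.3 hours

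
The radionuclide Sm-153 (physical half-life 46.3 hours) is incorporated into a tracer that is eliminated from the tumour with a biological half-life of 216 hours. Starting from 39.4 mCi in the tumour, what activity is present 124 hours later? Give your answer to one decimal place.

1/t_eff = 1/t_phys + 1/t_biol = 1/46.3 + 1/216 = 0.026228 per hour.
t_eff = 46.3 × 216 / (46.3 + 216) ≈ 38.127 hours.
Remaining = 39.4 × (1/2)^(124/38.127) = 39.4 × (1/2)^3.2523 ≈ 4.1349 mCi.

4.1 mCi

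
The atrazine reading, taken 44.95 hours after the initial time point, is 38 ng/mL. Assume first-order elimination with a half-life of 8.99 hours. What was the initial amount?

Number of half-lives elapsed: n = 44.95/8.99 ≈ 5.
A₀ = A × 2^n = 38 × 2^5 = 38 × 32 ≈ 1216 ng/mL.

1216 ng/mL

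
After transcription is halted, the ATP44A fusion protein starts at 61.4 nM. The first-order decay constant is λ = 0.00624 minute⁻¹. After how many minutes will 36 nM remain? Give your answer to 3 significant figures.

t½ = ln 2 / λ = 0.69315 / 0.00624 ≈ 111.08 minutes.
Fraction remaining = 36/61.4 ≈ 0.58632.
n = log₂(61.4/36) = ln(1.7056)/ln 2 ≈ 0.77024 half-lives.
t = n × t½ = 0.77024 × 111.08 ≈ 85.559 minutes.

85.6 minutes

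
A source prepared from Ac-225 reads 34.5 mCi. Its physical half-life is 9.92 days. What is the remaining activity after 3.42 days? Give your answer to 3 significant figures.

Number of half-lives: n = 3.42/9.92 ≈ 0.34476.
Remaining = 34.5 × (1/2)^0.34476 = 34.5 × 0.78744 ≈ 27.167 mCi.

27.2 mCi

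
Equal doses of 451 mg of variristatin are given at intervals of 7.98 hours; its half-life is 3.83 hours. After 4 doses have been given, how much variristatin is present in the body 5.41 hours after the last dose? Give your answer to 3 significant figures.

221 mg

The 4 doses were given 29.35, 21.37, 13.39, 5.41 hours ago.
Total = 451·(1/2)^(29.35/3.83) + 451·(1/2)^(21.37/3.83) + 451·(1/2)^(13.39/3.83) + 451·(1/2)^(5.41/3.83)
      = 2.225 + 9.4306 + 39.972 + 169.42 ≈ 221.05 mg.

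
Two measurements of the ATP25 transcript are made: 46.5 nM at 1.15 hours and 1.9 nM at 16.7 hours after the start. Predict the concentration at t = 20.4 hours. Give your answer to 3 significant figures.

0.888 nM

Over Δt = 16.7 − 1.15 = 15.55 hours, the level fell by a factor of 46.5/1.9 ≈ 24.474.
n = log₂(24.474) ≈ 4.6132 half-lives, so t½ = 15.55/4.6132 ≈ 3.3708 hours.
From t = 16.7 to t = 20.4: 1.9 × (1/2)^((20.4−16.7)/3.3708) ≈ 0.88782 nM.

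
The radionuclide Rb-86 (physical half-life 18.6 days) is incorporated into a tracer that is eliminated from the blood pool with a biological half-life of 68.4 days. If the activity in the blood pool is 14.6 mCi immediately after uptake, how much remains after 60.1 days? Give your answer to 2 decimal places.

0.85 mCi

1/t_eff = 1/t_phys + 1/t_biol = 1/18.6 + 1/68.4 = 0.068383 per day.
t_eff = 18.6 × 68.4 / (18.6 + 68.4) ≈ 14.623 days.
Remaining = 14.6 × (1/2)^(60.1/14.623) = 14.6 × (1/2)^4.1098 ≈ 0.84561 mCi.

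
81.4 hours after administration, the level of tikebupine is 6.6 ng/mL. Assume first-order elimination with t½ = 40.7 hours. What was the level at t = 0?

Number of half-lives elapsed: n = 81.4/40.7 ≈ 2.
A₀ = A × 2^n = 6.6 × 2^2 = 6.6 × 4 ≈ 26.4 ng/mL.

26.4 ng/mL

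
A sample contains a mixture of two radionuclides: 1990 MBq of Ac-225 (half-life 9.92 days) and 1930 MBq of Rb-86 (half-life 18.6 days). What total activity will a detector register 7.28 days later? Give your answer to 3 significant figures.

2670 MBq

Ac-225: 1990 × (1/2)^(7.28/9.92) = 1990 × (1/2)^0.73387 ≈ 1196.6 MBq.
Rb-86: 1930 × (1/2)^(7.28/18.6) = 1930 × (1/2)^0.3914 ≈ 1471.4 MBq.
Total = 1196.6 + 1471.4 ≈ 2668 MBq.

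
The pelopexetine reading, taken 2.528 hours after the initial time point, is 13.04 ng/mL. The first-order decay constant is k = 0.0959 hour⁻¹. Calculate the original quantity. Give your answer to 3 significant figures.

16.6 ng/mL

t½ = ln 2 / k = 0.69315 / 0.0959 ≈ 7.2278 hours.
Number of half-lives elapsed: n = 2.528/7.2278 ≈ 0.34976.
A₀ = A × 2^n = 13.04 × 2^0.34976 = 13.04 × 1.2743 ≈ 16.618 ng/mL.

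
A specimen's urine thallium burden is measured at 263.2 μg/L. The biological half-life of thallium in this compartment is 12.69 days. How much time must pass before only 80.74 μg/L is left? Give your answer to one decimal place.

21.6 days

Fraction remaining = 80.74/263.2 ≈ 0.30676.
n = log₂(263.2/80.74) = ln(3.2598)/ln 2 ≈ 1.7048 half-lives.
t = n × t½ = 1.7048 × 12.69 ≈ 21.634 days.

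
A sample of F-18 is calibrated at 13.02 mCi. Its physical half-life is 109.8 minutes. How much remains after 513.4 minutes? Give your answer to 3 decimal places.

0.509 mCi

Number of half-lives: n = 513.4/109.8 ≈ 4.6758.
Remaining = 13.02 × (1/2)^4.6758 = 13.02 × 0.039125 ≈ 0.5094 mCi.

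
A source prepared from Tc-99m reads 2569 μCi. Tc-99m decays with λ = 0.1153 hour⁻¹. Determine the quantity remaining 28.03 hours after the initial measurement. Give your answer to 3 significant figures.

101 μCi

t½ = ln 2 / λ = 0.69315 / 0.1153 ≈ 6.0117 hours.
Number of half-lives: n = 28.03/6.0117 ≈ 4.6626.
Remaining = 2569 × (1/2)^4.6626 = 2569 × 0.039484 ≈ 101.43 μCi.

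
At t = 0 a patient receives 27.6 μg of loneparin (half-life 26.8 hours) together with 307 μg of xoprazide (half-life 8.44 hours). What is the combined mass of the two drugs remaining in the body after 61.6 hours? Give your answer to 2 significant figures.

7.6 μg

loneparin: 27.6 × (1/2)^(61.6/26.8) = 27.6 × (1/2)^2.2985 ≈ 5.6103 μg.
xoprazide: 307 × (1/2)^(61.6/8.44) = 307 × (1/2)^7.2986 ≈ 1.9501 μg.
Total = 5.6103 + 1.9501 ≈ 7.5604 μg.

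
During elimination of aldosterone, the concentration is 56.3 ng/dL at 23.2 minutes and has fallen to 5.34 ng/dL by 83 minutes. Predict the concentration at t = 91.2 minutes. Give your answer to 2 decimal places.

Over Δt = 83 − 23.2 = 59.8 minutes, the level fell by a factor of 56.3/5.34 ≈ 10.543.
n = log₂(10.543) ≈ 3.3982 half-lives, so t½ = 59.8/3.3982 ≈ 17.597 minutes.
From t = 83 to t = 91.2: 5.34 × (1/2)^((91.2−83)/17.597) ≈ 3.8661 ng/dL.

3.87 ng/dL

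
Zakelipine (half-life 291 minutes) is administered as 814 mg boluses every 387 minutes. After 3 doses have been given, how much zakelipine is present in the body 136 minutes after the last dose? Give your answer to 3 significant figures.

916 mg

The 3 doses were given 910, 523, 136 minutes ago.
Total = 814·(1/2)^(910/291) + 814·(1/2)^(523/291) + 814·(1/2)^(136/291)
      = 93.166 + 234.21 + 588.76 ≈ 916.13 mg.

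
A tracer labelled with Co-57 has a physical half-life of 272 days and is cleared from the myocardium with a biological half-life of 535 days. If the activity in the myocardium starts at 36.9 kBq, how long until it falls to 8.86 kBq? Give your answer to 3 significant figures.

1/t_eff = 1/t_phys + 1/t_biol = 1/272 + 1/535 = 0.0055456 per day.
t_eff = 272 × 535 / (272 + 535) ≈ 180.32 days.
n = log₂(36.9/8.86) ≈ 2.0582; t = 2.0582 × 180.32 ≈ 371.15 days.

371 days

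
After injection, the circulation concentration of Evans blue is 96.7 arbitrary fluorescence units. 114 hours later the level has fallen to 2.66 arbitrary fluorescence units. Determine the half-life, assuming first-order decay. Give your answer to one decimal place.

22.0 hours

A/A₀ = 2.66/96.7 ≈ 0.027508.
n = log₂(36.353) ≈ 5.184 half-lives elapsed in 114 hours.
t½ = 114/5.184 ≈ 21.991 hours.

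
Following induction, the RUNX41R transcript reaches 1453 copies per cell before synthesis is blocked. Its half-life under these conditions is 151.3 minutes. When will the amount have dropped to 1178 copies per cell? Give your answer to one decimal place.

45.8 minutes

Fraction remaining = 1178/1453 ≈ 0.81074.
n = log₂(1453/1178) = ln(1.2334)/ln 2 ≈ 0.3027 half-lives.
t = n × t½ = 0.3027 × 151.3 ≈ 45.798 minutes.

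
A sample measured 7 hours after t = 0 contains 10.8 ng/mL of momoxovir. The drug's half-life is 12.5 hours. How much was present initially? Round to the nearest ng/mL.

Number of half-lives elapsed: n = 7/12.5 ≈ 0.56.
A₀ = A × 2^n = 10.8 × 2^0.56 = 10.8 × 1.4743 ≈ 15.922 ng/mL.

16 ng/mL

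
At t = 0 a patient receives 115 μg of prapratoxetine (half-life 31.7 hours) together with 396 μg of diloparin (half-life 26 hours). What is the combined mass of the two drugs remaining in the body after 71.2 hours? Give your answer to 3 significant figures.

83.6 μg

prapratoxetine: 115 × (1/2)^(71.2/31.7) = 115 × (1/2)^2.2461 ≈ 24.242 μg.
diloparin: 396 × (1/2)^(71.2/26) = 396 × (1/2)^2.7385 ≈ 59.338 μg.
Total = 24.242 + 59.338 ≈ 83.58 μg.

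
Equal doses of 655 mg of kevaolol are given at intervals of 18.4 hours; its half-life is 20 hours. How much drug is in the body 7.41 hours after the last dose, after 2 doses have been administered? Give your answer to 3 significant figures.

The 2 doses were given 25.81, 7.41 hours ago.
Total = 655·(1/2)^(25.81/20) + 655·(1/2)^(7.41/20)
      = 267.77 + 506.65 ≈ 774.42 mg.

774 mg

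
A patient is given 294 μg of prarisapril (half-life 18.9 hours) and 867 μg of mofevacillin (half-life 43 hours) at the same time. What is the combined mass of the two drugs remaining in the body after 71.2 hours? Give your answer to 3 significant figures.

prarisapril: 294 × (1/2)^(71.2/18.9) = 294 × (1/2)^3.7672 ≈ 21.593 μg.
mofevacillin: 867 × (1/2)^(71.2/43) = 867 × (1/2)^1.6558 ≈ 275.15 μg.
Total = 21.593 + 275.15 ≈ 296.74 μg.

297 μg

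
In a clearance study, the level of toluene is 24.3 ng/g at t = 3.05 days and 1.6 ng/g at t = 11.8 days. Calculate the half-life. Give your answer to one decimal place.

2.2 days

Over Δt = 11.8 − 3.05 = 8.75 days, the level fell by a factor of 24.3/1.6 ≈ 15.188.
n = log₂(15.188) ≈ 3.9248 half-lives, so t½ = 8.75/3.9248 ≈ 2.2294 days.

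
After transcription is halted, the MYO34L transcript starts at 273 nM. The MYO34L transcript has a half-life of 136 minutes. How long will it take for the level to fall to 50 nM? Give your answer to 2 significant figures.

330 minutes

Fraction remaining = 50/273 ≈ 0.18315.
n = log₂(273/50) = ln(5.46)/ln 2 ≈ 2.4489 half-lives.
t = n × t½ = 2.4489 × 136 ≈ 333.05 minutes.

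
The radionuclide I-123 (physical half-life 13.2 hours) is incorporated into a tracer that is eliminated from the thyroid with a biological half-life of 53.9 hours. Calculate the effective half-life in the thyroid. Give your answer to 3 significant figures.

10.6 hours

1/t_eff = 1/t_phys + 1/t_biol = 1/13.2 + 1/53.9 = 0.09431 per hour.
t_eff = 13.2 × 53.9 / (13.2 + 53.9) ≈ 10.603 hours.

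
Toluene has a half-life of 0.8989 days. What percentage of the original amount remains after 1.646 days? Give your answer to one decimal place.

28.1%

n = 1.646/0.8989 ≈ 1.8311 half-lives.
Fraction remaining = (1/2)^1.8311 ≈ 0.28105, i.e. 28.105%.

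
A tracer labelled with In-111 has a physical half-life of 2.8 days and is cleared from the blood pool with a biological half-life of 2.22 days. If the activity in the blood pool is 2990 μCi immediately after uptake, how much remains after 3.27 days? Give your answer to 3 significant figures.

1/t_eff = 1/t_phys + 1/t_biol = 1/2.8 + 1/2.22 = 0.80759 per day.
t_eff = 2.8 × 2.22 / (2.8 + 2.22) ≈ 1.2382 days.
Remaining = 2990 × (1/2)^(3.27/1.2382) = 2990 × (1/2)^2.6408 ≈ 479.4 μCi.

479 μCi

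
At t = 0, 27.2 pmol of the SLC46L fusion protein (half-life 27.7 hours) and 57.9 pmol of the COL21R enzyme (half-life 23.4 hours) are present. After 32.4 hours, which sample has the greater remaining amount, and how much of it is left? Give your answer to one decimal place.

SLC46L fusion protein: 27.2 × (1/2)^1.1697 ≈ 12.091 pmol.
COL21R enzyme: 57.9 × (1/2)^1.3846 ≈ 22.175 pmol.
COL21R enzyme has more remaining, at ≈ 22.175 pmol.

COL21R enzyme, 22.2 pmol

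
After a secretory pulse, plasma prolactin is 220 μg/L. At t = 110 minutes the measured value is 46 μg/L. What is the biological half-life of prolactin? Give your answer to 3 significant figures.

48.7 minutes

A/A₀ = 46/220 ≈ 0.20909.
n = log₂(4.7826) ≈ 2.2578 half-lives elapsed in 110 minutes.
t½ = 110/2.2578 ≈ 48.72 minutes.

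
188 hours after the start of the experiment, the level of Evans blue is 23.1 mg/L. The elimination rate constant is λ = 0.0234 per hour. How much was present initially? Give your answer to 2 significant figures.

1900 mg/L

t½ = ln 2 / λ = 0.69315 / 0.0234 ≈ 29.622 hours.
Number of half-lives elapsed: n = 188/29.622 ≈ 6.3467.
A₀ = A × 2^n = 23.1 × 2^6.3467 = 23.1 × 81.386 ≈ 1880 mg/L.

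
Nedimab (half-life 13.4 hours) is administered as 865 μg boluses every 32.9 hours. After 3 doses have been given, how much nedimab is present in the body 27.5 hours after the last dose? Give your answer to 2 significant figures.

The 3 doses were given 93.3, 60.4, 27.5 hours ago.
Total = 865·(1/2)^(93.3/13.4) + 865·(1/2)^(60.4/13.4) + 865·(1/2)^(27.5/13.4)
      = 6.9349 + 38.031 + 208.56 ≈ 253.53 μg.

250 μg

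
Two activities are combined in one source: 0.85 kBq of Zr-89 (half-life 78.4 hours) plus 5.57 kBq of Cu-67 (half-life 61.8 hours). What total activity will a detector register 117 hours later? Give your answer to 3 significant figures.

1.80 kBq

Zr-89: 0.85 × (1/2)^(117/78.4) = 0.85 × (1/2)^1.4923 ≈ 0.30212 kBq.
Cu-67: 5.57 × (1/2)^(117/61.8) = 5.57 × (1/2)^1.8932 ≈ 1.4995 kBq.
Total = 0.30212 + 1.4995 ≈ 1.8016 kBq.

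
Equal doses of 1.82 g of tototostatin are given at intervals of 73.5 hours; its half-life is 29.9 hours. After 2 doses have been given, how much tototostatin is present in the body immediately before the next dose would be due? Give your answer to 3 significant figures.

0.391 g

The 2 doses were given 147, 73.5 hours ago.
Total = 1.82·(1/2)^(147/29.9) + 1.82·(1/2)^(73.5/29.9)
      = 0.060269 + 0.33119 ≈ 0.39146 g.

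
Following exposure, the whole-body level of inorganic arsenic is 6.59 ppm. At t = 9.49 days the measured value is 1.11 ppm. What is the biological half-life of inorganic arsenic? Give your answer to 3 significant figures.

A/A₀ = 1.11/6.59 ≈ 0.16844.
n = log₂(5.9369) ≈ 2.5697 half-lives elapsed in 9.49 days.
t½ = 9.49/2.5697 ≈ 3.693 days.

3.69 days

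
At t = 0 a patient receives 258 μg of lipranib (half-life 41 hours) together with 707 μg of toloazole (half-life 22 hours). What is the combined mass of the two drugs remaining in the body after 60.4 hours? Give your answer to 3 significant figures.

lipranib: 258 × (1/2)^(60.4/41) = 258 × (1/2)^1.4732 ≈ 92.929 μg.
toloazole: 707 × (1/2)^(60.4/22) = 707 × (1/2)^2.7455 ≈ 105.43 μg.
Total = 92.929 + 105.43 ≈ 198.36 μg.

198 μg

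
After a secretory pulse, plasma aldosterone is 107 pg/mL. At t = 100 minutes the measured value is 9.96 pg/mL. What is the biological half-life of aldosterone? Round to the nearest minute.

A/A₀ = 9.96/107 ≈ 0.093084.
n = log₂(10.743) ≈ 3.4253 half-lives elapsed in 100 minutes.
t½ = 100/3.4253 ≈ 29.194 minutes.

29 minutes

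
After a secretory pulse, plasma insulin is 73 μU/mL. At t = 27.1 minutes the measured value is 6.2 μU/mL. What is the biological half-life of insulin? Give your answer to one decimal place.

7.6 minutes

A/A₀ = 6.2/73 ≈ 0.084932.
n = log₂(11.774) ≈ 3.5576 half-lives elapsed in 27.1 minutes.
t½ = 27.1/3.5576 ≈ 7.6176 minutes.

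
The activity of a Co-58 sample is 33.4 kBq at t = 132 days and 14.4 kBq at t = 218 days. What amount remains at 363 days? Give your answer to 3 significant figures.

3.49 kBq

Over Δt = 218 − 132 = 86 days, the level fell by a factor of 33.4/14.4 ≈ 2.3194.
n = log₂(2.3194) ≈ 1.2138 half-lives, so t½ = 86/1.2138 ≈ 70.853 days.
From t = 218 to t = 363: 14.4 × (1/2)^((363−218)/70.853) ≈ 3.4858 kBq.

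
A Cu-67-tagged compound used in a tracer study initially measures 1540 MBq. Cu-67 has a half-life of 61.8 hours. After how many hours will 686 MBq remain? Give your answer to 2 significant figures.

Fraction remaining = 686/1540 ≈ 0.44545.
n = log₂(1540/686) = ln(2.2449)/ln 2 ≈ 1.1666 half-lives.
t = n × t½ = 1.1666 × 61.8 ≈ 72.099 hours.

72 hours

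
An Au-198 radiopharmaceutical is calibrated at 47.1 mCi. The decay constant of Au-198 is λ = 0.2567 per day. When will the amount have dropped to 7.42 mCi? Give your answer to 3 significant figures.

t½ = ln 2 / λ = 0.69315 / 0.2567 ≈ 2.7002 days.
Fraction remaining = 7.42/47.1 ≈ 0.15754.
n = log₂(47.1/7.42) = ln(6.3477)/ln 2 ≈ 2.6662 half-lives.
t = n × t½ = 2.6662 × 2.7002 ≈ 7.1994 days.

7.20 days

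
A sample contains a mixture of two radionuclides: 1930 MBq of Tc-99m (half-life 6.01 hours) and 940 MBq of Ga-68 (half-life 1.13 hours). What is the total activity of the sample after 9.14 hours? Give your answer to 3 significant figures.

676 MBq

Tc-99m: 1930 × (1/2)^(9.14/6.01) = 1930 × (1/2)^1.5208 ≈ 672.59 MBq.
Ga-68: 940 × (1/2)^(9.14/1.13) = 940 × (1/2)^8.0885 ≈ 3.4534 MBq.
Total = 672.59 + 3.4534 ≈ 676.04 MBq.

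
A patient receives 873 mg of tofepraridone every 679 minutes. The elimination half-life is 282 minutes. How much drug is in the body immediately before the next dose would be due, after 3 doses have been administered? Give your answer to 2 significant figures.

200 mg

The 3 doses were given 2037, 1358, 679 minutes ago.
Total = 873·(1/2)^(2037/282) + 873·(1/2)^(1358/282) + 873·(1/2)^(679/282)
      = 5.8419 + 31.001 + 164.51 ≈ 201.35 mg.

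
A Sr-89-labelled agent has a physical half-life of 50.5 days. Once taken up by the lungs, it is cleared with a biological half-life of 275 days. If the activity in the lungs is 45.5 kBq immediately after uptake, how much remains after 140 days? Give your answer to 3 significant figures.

1/t_eff = 1/t_phys + 1/t_biol = 1/50.5 + 1/275 = 0.023438 per day.
t_eff = 50.5 × 275 / (50.5 + 275) ≈ 42.665 days.
Remaining = 45.5 × (1/2)^(140/42.665) = 45.5 × (1/2)^3.2814 ≈ 4.6797 kBq.

4.68 kBq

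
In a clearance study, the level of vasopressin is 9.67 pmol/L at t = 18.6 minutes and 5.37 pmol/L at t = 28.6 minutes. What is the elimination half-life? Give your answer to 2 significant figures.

12 minutes

Over Δt = 28.6 − 18.6 = 10 minutes, the level fell by a factor of 9.67/5.37 ≈ 1.8007.
n = log₂(1.8007) ≈ 0.84859 half-lives, so t½ = 10/0.84859 ≈ 11.784 minutes.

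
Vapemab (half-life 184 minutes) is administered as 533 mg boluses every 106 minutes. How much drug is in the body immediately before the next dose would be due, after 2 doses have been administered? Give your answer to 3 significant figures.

597 mg

The 2 doses were given 212, 106 minutes ago.
Total = 533·(1/2)^(212/184) + 533·(1/2)^(106/184)
      = 239.82 + 357.53 ≈ 597.35 mg.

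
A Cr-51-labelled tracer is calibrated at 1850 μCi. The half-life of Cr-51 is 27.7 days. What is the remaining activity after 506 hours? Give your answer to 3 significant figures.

Convert the elapsed time: 506 hours = 21.0833 days.
Number of half-lives: n = 21.0833/27.7 ≈ 0.76113.
Remaining = 1850 × (1/2)^0.76113 = 1850 × 0.59003 ≈ 1091.6 μCi.

1090 μCi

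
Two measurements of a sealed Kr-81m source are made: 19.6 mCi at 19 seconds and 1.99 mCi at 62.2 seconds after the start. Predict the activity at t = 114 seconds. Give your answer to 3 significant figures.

Over Δt = 62.2 − 19 = 43.2 seconds, the level fell by a factor of 19.6/1.99 ≈ 9.8492.
n = log₂(9.8492) ≈ 3.3 half-lives, so t½ = 43.2/3.3 ≈ 13.091 seconds.
From t = 62.2 to t = 114: 1.99 × (1/2)^((114−62.2)/13.091) ≈ 0.12814 mCi.

0.128 mCi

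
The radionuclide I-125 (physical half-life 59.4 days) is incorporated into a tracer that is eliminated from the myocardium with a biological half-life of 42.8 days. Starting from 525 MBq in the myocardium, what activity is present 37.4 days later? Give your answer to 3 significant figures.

185 MBq

1/t_eff = 1/t_phys + 1/t_biol = 1/59.4 + 1/42.8 = 0.0402 per day.
t_eff = 59.4 × 42.8 / (59.4 + 42.8) ≈ 24.876 days.
Remaining = 525 × (1/2)^(37.4/24.876) = 525 × (1/2)^1.5035 ≈ 185.17 MBq.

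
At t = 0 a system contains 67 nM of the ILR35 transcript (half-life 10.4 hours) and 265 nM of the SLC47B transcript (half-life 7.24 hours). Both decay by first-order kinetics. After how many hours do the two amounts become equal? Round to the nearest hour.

47 hours

Set 67·(1/2)^(t/10.4) = 265·(1/2)^(t/7.24).
Taking log₂: log₂(67/265) = t·(1/10.4 − 1/7.24).
log₂(0.25283) = -1.9838; 1/10.4 − 1/7.24 = -0.041968.
t = -1.9838 / -0.041968 ≈ 47.269 hours.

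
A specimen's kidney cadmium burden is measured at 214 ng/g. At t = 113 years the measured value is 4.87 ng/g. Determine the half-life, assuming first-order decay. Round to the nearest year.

A/A₀ = 4.87/214 ≈ 0.022757.
n = log₂(43.943) ≈ 5.4575 half-lives elapsed in 113 years.
t½ = 113/5.4575 ≈ 20.705 years.

21 years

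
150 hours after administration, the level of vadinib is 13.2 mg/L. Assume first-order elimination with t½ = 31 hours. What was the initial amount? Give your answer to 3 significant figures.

Number of half-lives elapsed: n = 150/31 ≈ 4.8387.
A₀ = A × 2^n = 13.2 × 2^4.8387 = 13.2 × 28.615 ≈ 377.72 mg/L.

378 mg/L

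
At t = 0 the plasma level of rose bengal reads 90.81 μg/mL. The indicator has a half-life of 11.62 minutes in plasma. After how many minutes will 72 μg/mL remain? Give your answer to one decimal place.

3.9 minutes

Fraction remaining = 72/90.81 ≈ 0.79286.
n = log₂(90.81/72) = ln(1.2612)/ln 2 ≈ 0.33485 half-lives.
t = n × t½ = 0.33485 × 11.62 ≈ 3.891 minutes.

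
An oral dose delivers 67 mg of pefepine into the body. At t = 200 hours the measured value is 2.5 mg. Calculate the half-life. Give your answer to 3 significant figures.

42.2 hours

A/A₀ = 2.5/67 ≈ 0.037313.
n = log₂(26.8) ≈ 4.7442 half-lives elapsed in 200 hours.
t½ = 200/4.7442 ≈ 42.157 hours.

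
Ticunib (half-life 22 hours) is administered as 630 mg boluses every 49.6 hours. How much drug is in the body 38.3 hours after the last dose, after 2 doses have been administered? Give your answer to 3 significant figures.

The 2 doses were given 87.9, 38.3 hours ago.
Total = 630·(1/2)^(87.9/22) + 630·(1/2)^(38.3/22)
      = 39.499 + 188.48 ≈ 227.98 mg.

228 mg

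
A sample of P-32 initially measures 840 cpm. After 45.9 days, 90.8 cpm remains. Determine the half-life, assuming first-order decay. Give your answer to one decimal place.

A/A₀ = 90.8/840 ≈ 0.1081.
n = log₂(9.2511) ≈ 3.2096 half-lives elapsed in 45.9 days.
t½ = 45.9/3.2096 ≈ 14.301 days.

14.3 days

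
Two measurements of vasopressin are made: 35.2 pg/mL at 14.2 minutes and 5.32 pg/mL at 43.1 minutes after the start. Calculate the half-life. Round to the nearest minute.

11 minutes

Over Δt = 43.1 − 14.2 = 28.9 minutes, the level fell by a factor of 35.2/5.32 ≈ 6.6165.
n = log₂(6.6165) ≈ 2.7261 half-lives, so t½ = 28.9/2.7261 ≈ 10.601 minutes.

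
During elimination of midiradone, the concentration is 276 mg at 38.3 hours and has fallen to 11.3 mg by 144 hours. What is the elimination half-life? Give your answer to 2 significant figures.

Over Δt = 144 − 38.3 = 105.7 hours, the level fell by a factor of 276/11.3 ≈ 24.425.
n = log₂(24.425) ≈ 4.6103 half-lives, so t½ = 105.7/4.6103 ≈ 22.927 hours.

23 hours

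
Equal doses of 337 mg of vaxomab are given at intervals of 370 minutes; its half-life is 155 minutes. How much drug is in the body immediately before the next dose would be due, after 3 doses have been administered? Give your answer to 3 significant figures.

The 3 doses were given 1110, 740, 370 minutes ago.
Total = 337·(1/2)^(1110/155) + 337·(1/2)^(740/155) + 337·(1/2)^(370/155)
      = 2.3543 + 12.316 + 64.423 ≈ 79.093 mg.

79.1 mg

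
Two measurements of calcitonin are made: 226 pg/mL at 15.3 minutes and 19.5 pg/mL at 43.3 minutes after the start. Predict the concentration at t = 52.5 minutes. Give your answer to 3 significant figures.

Over Δt = 43.3 − 15.3 = 28 minutes, the level fell by a factor of 226/19.5 ≈ 11.59.
n = log₂(11.59) ≈ 3.5348 half-lives, so t½ = 28/3.5348 ≈ 7.9213 minutes.
From t = 43.3 to t = 52.5: 19.5 × (1/2)^((52.5−43.3)/7.9213) ≈ 8.7179 pg/mL.

8.72 pg/mL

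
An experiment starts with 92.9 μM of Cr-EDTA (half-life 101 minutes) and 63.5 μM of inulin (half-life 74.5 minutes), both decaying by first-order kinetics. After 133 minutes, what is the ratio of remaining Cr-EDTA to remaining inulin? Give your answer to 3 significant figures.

Cr-EDTA: 92.9 × (1/2)^(133/101) = 92.9 × (1/2)^1.3168 ≈ 37.292 μM.
inulin: 63.5 × (1/2)^(133/74.5) = 63.5 × (1/2)^1.7852 ≈ 18.423 μM.
Ratio ≈ 37.292 / 18.423 ≈ 2.0242.

2.02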